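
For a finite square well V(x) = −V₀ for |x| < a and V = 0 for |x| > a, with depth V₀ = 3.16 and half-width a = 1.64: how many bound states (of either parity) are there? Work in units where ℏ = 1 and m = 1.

The dimensionless depth is z₀ = a√(2mV₀)/ℏ = 1.64 × √(6.320) = 4.123.
A new bound state (alternating even/odd) appears each time z₀ passes a multiple of π/2, so N = ⌊2z₀/π⌋ + 1 = ⌊2.625⌋ + 1 = 3.

N = 3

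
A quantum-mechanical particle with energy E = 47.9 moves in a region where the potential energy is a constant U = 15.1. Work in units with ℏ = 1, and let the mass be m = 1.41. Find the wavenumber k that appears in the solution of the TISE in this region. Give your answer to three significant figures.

k = 9.62

With E > U the solution is oscillatory, ψ ∝ e^{±ikx} with k = √(2m(E − U))/ℏ.
k = √(2 × 1.41 × 32.8) = 9.617.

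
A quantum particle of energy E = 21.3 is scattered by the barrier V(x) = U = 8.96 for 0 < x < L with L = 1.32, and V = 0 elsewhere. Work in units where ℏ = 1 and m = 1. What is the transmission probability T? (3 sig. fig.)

T = 0.994

E > U: inside the barrier k₂ = √(2m(E − U))/ℏ = 4.968, k₂L = 6.558.
Matching at both interfaces gives T⁻¹ = 1 + U² sin²(k₂L) / [4E(E − U)] = 1.006, hence T = 0.994.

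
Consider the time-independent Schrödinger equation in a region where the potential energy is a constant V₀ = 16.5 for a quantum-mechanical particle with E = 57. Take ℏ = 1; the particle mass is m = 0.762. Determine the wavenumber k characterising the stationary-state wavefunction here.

k = 7.86

With E > V₀ the solution is oscillatory, ψ ∝ e^{±ikx} with k = √(2m(E − V₀))/ℏ.
k = √(2 × 0.762 × 40.5) = 7.856.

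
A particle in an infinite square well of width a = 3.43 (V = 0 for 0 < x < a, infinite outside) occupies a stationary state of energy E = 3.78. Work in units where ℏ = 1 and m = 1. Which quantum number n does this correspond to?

From E_n = n²π²ℏ²/(2ma²) invert to n = √(2ma²E)/(πℏ).
n = (3.43/π) × √(2 × 1 × 3.78) = 3.002 → n = 3.

n = 3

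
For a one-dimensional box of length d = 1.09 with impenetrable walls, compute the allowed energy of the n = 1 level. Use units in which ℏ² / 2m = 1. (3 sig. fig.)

Requiring ψ(0) = ψ(d) = 0 quantises k = nπ/d, hence E_n = ℏ²k²/2m = n²π²ℏ²/(2md²).
E_1 = 1² × π² / (2 × 0.5 × 1.09²) = 8.307.

E = 8.31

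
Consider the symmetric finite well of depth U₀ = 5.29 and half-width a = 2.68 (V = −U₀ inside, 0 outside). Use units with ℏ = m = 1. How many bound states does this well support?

N = 6

Define the well-strength parameter z₀ = (a/ℏ)√(2mU₀) = 2.68 × √(2·1·5.29) = 8.717.
A new bound state (alternating even/odd) appears each time z₀ passes a multiple of π/2, so N = ⌊2z₀/π⌋ + 1 = ⌊5.550⌋ + 1 = 6.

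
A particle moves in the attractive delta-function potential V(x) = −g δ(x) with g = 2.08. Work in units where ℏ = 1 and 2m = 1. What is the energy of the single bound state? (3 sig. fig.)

E = -1.08

The bound state is ψ(x) = √κ e^{−κ|x|}. The derivative jump ψ'(0⁺) − ψ'(0⁻) = −(2mg/ℏ²)ψ(0) fixes κ = mg/ℏ² = 1.040.
Then E = −ℏ²κ²/(2m) = −mg²/(2ℏ²) = -1.082.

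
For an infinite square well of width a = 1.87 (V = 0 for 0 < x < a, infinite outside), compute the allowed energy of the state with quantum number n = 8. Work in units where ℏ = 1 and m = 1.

The infinite-well eigenfunctions ψ_n = √(2/a) sin(nπx/a) vanish at both walls, giving E_n = n²π²ℏ²/(2ma²).
E_8 = 8² × π² / (2 × 1 × 1.87²) = 90.32.

E = 90.3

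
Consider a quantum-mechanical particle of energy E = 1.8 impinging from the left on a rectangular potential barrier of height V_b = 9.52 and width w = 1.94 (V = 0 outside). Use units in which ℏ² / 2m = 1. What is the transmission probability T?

E < V_b: inside the barrier ψ ∝ e^{±κx} with κ = √(2m(V_b − E))/ℏ = 2.778.
κw = 5.390, sinh(κw) = 109.6.
The exact tunnelling result is T⁻¹ = 1 + V_b² sinh²(κw) / [4E(V_b − E)] = 19600, so T = 0.0000510.

T = 0.0000510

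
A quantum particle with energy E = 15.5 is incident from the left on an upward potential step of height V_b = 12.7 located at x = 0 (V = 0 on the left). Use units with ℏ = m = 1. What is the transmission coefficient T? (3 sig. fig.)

T = 0.837

The wavenumbers are k₁ = √(2mE)/ℏ = 5.568 on the left and k₂ = √(2m(E − V_b))/ℏ = 2.366 on the right.
Continuity of ψ and ψ′ at the step yields the reflection amplitude r = (k₁ − k₂)/(k₁ + k₂) = 0.4035; thus R = |r|² = 0.1628, T = 0.8372.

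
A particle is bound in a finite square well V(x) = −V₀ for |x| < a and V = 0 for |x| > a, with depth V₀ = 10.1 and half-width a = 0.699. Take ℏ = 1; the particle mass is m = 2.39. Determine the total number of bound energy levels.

N = 4

Define the well-strength parameter z₀ = (a/ℏ)√(2mV₀) = 0.699 × √(2·2.39·10.1) = 4.857.
A new bound state (alternating even/odd) appears each time z₀ passes a multiple of π/2, so N = ⌊2z₀/π⌋ + 1 = ⌊3.092⌋ + 1 = 4.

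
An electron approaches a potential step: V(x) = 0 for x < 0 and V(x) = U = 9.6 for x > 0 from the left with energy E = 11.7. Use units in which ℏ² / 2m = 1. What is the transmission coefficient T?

The wavenumbers are k₁ = √(2mE)/ℏ = 3.421 on the left and k₂ = √(2m(E − U))/ℏ = 1.449 on the right.
Matching ψ and ψ′ at x = 0 gives r = (k₁ − k₂)/(k₁ + k₂), so R = r² = 0.1639 and T = 1 − R = 0.8361.

T = 0.836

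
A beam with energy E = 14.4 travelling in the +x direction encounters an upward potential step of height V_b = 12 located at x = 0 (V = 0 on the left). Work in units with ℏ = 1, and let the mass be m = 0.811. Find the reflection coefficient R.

R = 0.177

On each side the TISE gives plane waves with k = √(2m(E − V))/ℏ: k₁ = √(2·0.811·14.4) = 4.833, k₂ = √(2·0.811·2.4) = 1.973.
Continuity of ψ and ψ′ at the step yields the reflection amplitude r = (k₁ − k₂)/(k₁ + k₂) = 0.4202; thus R = |r|² = 0.1766, T = 0.8234.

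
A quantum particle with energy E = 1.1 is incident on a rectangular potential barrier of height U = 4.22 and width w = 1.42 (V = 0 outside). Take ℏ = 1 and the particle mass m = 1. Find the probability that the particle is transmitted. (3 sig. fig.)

T = 0.00256

E < U: inside the barrier ψ ∝ e^{±κx} with κ = √(2m(U − E))/ℏ = 2.498.
κw = 3.547, sinh(κw) = 17.34.
The exact tunnelling result is T⁻¹ = 1 + U² sinh²(κw) / [4E(U − E)] = 391.2, so T = 0.00256.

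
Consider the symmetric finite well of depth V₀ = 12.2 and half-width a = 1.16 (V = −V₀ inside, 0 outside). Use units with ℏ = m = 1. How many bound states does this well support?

Define the well-strength parameter z₀ = (a/ℏ)√(2mV₀) = 1.16 × √(2·1·12.2) = 5.730.
A new bound state (alternating even/odd) appears each time z₀ passes a multiple of π/2, so N = ⌊2z₀/π⌋ + 1 = ⌊3.648⌋ + 1 = 4.

N = 4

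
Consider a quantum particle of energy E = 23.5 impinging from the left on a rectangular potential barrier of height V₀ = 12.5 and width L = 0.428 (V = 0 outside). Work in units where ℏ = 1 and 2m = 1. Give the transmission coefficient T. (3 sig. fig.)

T = 0.871

Above the barrier the interior wavenumber is k₂ = √(2m(E − V₀))/ℏ = 3.317, giving phase k₂L = 1.420.
Matching at both interfaces gives T⁻¹ = 1 + V₀² sin²(k₂L) / [4E(E − V₀)] = 1.148, hence T = 0.871.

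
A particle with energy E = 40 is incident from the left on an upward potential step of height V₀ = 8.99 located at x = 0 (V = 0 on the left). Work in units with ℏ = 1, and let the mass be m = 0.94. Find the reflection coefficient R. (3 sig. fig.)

On each side the TISE gives plane waves with k = √(2m(E − V))/ℏ: k₁ = √(2·0.94·40) = 8.672, k₂ = √(2·0.94·31.01) = 7.635.
Matching ψ and ψ′ at x = 0 gives r = (k₁ − k₂)/(k₁ + k₂), so R = r² = 0.004039 and T = 1 − R = 0.9960.

R = 0.00404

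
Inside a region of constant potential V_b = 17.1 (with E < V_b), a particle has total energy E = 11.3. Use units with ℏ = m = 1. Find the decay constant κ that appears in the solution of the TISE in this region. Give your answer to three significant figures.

Since E < V_b the TISE in this region is ψ'' = κ²ψ with κ = √(2m(V_b − E))/ℏ.
κ = √(2 × 1 × 5.8) = 3.406.

κ = 3.41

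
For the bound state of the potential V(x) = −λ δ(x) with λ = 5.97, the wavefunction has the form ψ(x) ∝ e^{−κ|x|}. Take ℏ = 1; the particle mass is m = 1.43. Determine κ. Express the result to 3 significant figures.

Integrating the TISE across x = 0 gives the cusp condition ψ'(0⁺) − ψ'(0⁻) = −(2mλ/ℏ²)ψ(0).
With ψ ∝ e^{−κ|x|} this yields −2κ = −2mλ/ℏ², so κ = mλ/ℏ² = 8.537.

κ = 8.54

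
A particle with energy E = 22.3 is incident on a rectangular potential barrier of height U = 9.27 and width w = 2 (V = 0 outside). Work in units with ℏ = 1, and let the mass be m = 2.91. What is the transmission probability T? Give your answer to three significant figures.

Above the barrier the interior wavenumber is k₂ = √(2m(E − U))/ℏ = 8.708, giving phase k₂w = 17.42.
T = [1 + U² sin²(k₂w) / (4E(E − U))]⁻¹ = 1/1.073 = 0.932.

T = 0.932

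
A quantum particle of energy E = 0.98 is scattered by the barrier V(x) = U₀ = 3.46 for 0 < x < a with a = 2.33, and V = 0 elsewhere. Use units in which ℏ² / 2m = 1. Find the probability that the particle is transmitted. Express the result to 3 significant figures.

T = 0.00211

E < U₀: inside the barrier ψ ∝ e^{±κx} with κ = √(2m(U₀ − E))/ℏ = 1.575.
κa = 3.669, sinh(κa) = 19.60.
The exact tunnelling result is T⁻¹ = 1 + U₀² sinh²(κa) / [4E(U₀ − E)] = 474.0, so T = 0.00211.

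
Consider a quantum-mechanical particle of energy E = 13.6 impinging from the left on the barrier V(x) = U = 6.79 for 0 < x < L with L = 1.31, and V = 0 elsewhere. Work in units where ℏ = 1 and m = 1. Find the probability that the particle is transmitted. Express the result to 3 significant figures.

T = 0.891

E > U: inside the barrier k₂ = √(2m(E − U))/ℏ = 3.691, k₂L = 4.835.
T = [1 + U² sin²(k₂L) / (4E(E − U))]⁻¹ = 1/1.123 = 0.891.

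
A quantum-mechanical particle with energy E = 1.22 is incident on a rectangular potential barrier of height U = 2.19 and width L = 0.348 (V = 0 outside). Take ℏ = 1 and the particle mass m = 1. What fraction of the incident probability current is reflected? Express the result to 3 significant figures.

E < U: inside the barrier ψ ∝ e^{±κx} with κ = √(2m(U − E))/ℏ = 1.393.
κL = 0.4847, sinh(κL) = 0.5039.
The exact tunnelling result is T⁻¹ = 1 + U² sinh²(κL) / [4E(U − E)] = 1.257, so T = 0.795.
R = 1 − T = 0.205.

R = 0.205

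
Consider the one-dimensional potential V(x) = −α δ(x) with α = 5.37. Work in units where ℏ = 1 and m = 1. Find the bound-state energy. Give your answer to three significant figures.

The bound state is ψ(x) = √κ e^{−κ|x|}. The derivative jump ψ'(0⁺) − ψ'(0⁻) = −(2mα/ℏ²)ψ(0) fixes κ = mα/ℏ² = 5.370.
Then E = −ℏ²κ²/(2m) = −mα²/(2ℏ²) = -14.42.

E = -14.4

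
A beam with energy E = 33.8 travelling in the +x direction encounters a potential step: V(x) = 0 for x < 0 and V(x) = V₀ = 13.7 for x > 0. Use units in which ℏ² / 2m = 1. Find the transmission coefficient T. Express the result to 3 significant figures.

T = 0.983

The wavenumbers are k₁ = √(2mE)/ℏ = 5.814 on the left and k₂ = √(2m(E − V₀))/ℏ = 4.483 on the right.
Continuity of ψ and ψ′ at the step yields the reflection amplitude r = (k₁ − k₂)/(k₁ + k₂) = 0.1292; thus R = |r|² = 0.01669, T = 0.9833.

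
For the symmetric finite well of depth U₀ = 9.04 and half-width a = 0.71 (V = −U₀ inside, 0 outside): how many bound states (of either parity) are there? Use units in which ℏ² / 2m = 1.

Define the well-strength parameter z₀ = (a/ℏ)√(2mU₀) = 0.71 × √(2·0.5·9.04) = 2.135.
The even/odd transcendental equations gain one root per π/2 in z₀, giving N = 1 + ⌊2z₀/π⌋ = 1 + ⌊1.359⌋ = 2.

N = 2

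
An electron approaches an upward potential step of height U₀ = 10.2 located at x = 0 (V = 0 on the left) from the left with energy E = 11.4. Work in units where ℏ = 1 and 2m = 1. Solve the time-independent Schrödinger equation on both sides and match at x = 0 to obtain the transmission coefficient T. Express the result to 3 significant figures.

The wavenumbers are k₁ = √(2mE)/ℏ = 3.376 on the left and k₂ = √(2m(E − U₀))/ℏ = 1.095 on the right.
Matching ψ and ψ′ at x = 0 gives r = (k₁ − k₂)/(k₁ + k₂), so R = r² = 0.2602 and T = 1 − R = 0.7398.

T = 0.740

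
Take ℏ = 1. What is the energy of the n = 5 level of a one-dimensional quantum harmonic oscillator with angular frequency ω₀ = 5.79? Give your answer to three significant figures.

E = 31.8

The oscillator eigenvalues are E_n = ℏω₀(n + ½), so E_5 = 5.79 × 5.5 = 31.85.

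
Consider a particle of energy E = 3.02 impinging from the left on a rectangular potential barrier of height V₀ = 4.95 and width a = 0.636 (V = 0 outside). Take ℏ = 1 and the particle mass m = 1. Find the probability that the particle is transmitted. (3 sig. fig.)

T = 0.271

Since E < V₀ the interior solution is evanescent with decay constant κ = √(2m(V₀ − E))/ℏ = 1.965.
κa = 1.250, sinh(κa) = 1.601.
Matching ψ, ψ′ at both faces gives T = [1 + V₀² sinh²(κa) / (4E(V₀ − E))]⁻¹ = 1/3.694 = 0.271.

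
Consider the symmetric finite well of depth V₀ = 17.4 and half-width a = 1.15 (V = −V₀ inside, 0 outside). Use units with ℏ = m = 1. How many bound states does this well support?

N = 5

The dimensionless depth is z₀ = a√(2mV₀)/ℏ = 1.15 × √(34.80) = 6.784.
The even/odd transcendental equations gain one root per π/2 in z₀, giving N = 1 + ⌊2z₀/π⌋ = 1 + ⌊4.319⌋ = 5.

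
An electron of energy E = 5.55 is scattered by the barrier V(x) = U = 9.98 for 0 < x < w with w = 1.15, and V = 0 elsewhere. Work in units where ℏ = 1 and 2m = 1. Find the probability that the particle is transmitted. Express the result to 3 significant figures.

Since E < U the interior solution is evanescent with decay constant κ = √(2m(U − E))/ℏ = 2.105.
κw = 2.420, sinh(κw) = 5.581.
Matching ψ, ψ′ at both faces gives T = [1 + U² sinh²(κw) / (4E(U − E))]⁻¹ = 1/32.55 = 0.0307.

T = 0.0307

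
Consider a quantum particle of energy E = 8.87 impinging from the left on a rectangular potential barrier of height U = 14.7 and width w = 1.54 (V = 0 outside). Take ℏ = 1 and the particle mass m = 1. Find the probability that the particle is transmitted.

T = 0.000104

Since E < U the interior solution is evanescent with decay constant κ = √(2m(U − E))/ℏ = 3.415.
κw = 5.259, sinh(κw) = 96.10.
The exact tunnelling result is T⁻¹ = 1 + U² sinh²(κw) / [4E(U − E)] = 9649, so T = 0.000104.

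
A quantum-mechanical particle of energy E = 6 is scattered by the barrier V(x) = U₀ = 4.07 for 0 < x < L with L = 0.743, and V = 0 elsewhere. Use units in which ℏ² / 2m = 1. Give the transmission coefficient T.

T = 0.791

E > U₀: inside the barrier k₂ = √(2m(E − U₀))/ℏ = 1.389, k₂L = 1.032.
Matching at both interfaces gives T⁻¹ = 1 + U₀² sin²(k₂L) / [4E(E − U₀)] = 1.264, hence T = 0.791.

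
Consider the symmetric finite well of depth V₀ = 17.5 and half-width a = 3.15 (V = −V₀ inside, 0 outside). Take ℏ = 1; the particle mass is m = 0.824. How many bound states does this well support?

N = 11

Define the well-strength parameter z₀ = (a/ℏ)√(2mV₀) = 3.15 × √(2·0.824·17.5) = 16.92.
The even/odd transcendental equations gain one root per π/2 in z₀, giving N = 1 + ⌊2z₀/π⌋ = 1 + ⌊10.77⌋ = 11.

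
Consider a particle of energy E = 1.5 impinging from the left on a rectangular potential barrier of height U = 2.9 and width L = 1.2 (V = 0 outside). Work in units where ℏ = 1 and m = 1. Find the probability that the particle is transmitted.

E < U: inside the barrier ψ ∝ e^{±κx} with κ = √(2m(U − E))/ℏ = 1.673.
κL = 2.008, sinh(κL) = 3.657.
Matching ψ, ψ′ at both faces gives T = [1 + U² sinh²(κL) / (4E(U − E))]⁻¹ = 1/14.39 = 0.0695.

T = 0.0695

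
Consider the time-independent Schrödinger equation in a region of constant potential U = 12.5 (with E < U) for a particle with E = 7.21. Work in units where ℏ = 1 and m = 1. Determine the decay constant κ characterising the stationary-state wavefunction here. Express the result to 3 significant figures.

κ = 3.25

Since E < U the TISE in this region is ψ'' = κ²ψ with κ = √(2m(U − E))/ℏ.
κ = √(2 × 1 × 5.29) = 3.253.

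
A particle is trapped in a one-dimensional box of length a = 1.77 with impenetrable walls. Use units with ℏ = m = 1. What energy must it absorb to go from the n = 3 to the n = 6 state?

ΔE = 42.5

E_n = n²π²ℏ²/(2ma²), so ΔE = (6² − 3²) π²ℏ²/(2ma²).
ΔE = 27 × π² / (2 × 1 × 1.77²) = 42.53.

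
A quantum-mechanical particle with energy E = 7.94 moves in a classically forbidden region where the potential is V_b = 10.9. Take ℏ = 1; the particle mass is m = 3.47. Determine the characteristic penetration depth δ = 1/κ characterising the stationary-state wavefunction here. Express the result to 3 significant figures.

Since E < V_b the TISE in this region is ψ'' = κ²ψ with κ = √(2m(V_b − E))/ℏ.
κ = √(2 × 3.47 × 2.96) = 4.532. The penetration depth is δ = 1/κ = 0.221.

δ = 0.221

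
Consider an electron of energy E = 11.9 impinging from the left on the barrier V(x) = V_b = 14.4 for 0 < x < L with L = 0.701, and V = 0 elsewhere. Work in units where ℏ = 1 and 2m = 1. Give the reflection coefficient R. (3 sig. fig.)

Since E < V_b the interior solution is evanescent with decay constant κ = √(2m(V_b − E))/ℏ = 1.581.
κL = 1.108, sinh(κL) = 1.350.
The exact tunnelling result is T⁻¹ = 1 + V_b² sinh²(κL) / [4E(V_b − E)] = 4.174, so T = 0.240.
R = 1 − T = 0.760.

R = 0.760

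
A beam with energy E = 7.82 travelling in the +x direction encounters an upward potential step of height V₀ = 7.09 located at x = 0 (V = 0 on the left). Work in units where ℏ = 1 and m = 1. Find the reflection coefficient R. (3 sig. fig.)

R = 0.283

The wavenumbers are k₁ = √(2mE)/ℏ = 3.955 on the left and k₂ = √(2m(E − V₀))/ℏ = 1.208 on the right.
Continuity of ψ and ψ′ at the step yields the reflection amplitude r = (k₁ − k₂)/(k₁ + k₂) = 0.5319; thus R = |r|² = 0.2830, T = 0.7170.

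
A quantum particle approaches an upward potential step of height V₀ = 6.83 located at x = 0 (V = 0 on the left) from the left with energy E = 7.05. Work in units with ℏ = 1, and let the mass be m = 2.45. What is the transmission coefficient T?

On each side the TISE gives plane waves with k = √(2m(E − V))/ℏ: k₁ = √(2·2.45·7.05) = 5.877, k₂ = √(2·2.45·0.22) = 1.038.
Continuity of ψ and ψ′ at the step yields the reflection amplitude r = (k₁ − k₂)/(k₁ + k₂) = 0.6997; thus R = |r|² = 0.4896, T = 0.5104.

T = 0.510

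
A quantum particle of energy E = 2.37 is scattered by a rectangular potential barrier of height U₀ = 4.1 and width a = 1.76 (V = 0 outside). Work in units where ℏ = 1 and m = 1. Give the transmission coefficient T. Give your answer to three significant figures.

E < U₀: inside the barrier ψ ∝ e^{±κx} with κ = √(2m(U₀ − E))/ℏ = 1.860.
κa = 3.274, sinh(κa) = 13.19.
Matching ψ, ψ′ at both faces gives T = [1 + U₀² sinh²(κa) / (4E(U₀ − E))]⁻¹ = 1/179.2 = 0.00558.

T = 0.00558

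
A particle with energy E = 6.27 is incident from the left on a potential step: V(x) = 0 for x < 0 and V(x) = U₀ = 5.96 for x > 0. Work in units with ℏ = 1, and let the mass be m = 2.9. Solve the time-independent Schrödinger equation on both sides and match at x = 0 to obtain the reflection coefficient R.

R = 0.405

The wavenumbers are k₁ = √(2mE)/ℏ = 6.030 on the left and k₂ = √(2m(E − U₀))/ℏ = 1.341 on the right.
Matching ψ and ψ′ at x = 0 gives r = (k₁ − k₂)/(k₁ + k₂), so R = r² = 0.4047 and T = 1 − R = 0.5953.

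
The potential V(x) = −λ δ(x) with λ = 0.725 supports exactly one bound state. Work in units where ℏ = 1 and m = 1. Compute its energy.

For x ≠ 0 the bound state is ψ ∝ e^{−κ|x|}; integrating the TISE across the delta gives the cusp condition 2κ = 2mλ/ℏ², so κ = 0.7250.
Then E = −ℏ²κ²/(2m) = −mλ²/(2ℏ²) = -0.2628.

E = -0.263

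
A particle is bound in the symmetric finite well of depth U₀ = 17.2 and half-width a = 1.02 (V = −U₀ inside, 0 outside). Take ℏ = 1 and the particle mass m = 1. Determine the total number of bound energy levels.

Define the well-strength parameter z₀ = (a/ℏ)√(2mU₀) = 1.02 × √(2·1·17.2) = 5.982.
A new bound state (alternating even/odd) appears each time z₀ passes a multiple of π/2, so N = ⌊2z₀/π⌋ + 1 = ⌊3.809⌋ + 1 = 4.

N = 4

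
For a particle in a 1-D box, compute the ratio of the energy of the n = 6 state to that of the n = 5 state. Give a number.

Since E_n ∝ n², the ratio is (6/5)² = 1.44.

1.44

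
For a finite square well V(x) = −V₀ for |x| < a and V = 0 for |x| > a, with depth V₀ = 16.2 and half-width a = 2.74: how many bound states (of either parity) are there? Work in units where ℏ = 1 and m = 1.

N = 10

Define the well-strength parameter z₀ = (a/ℏ)√(2mV₀) = 2.74 × √(2·1·16.2) = 15.60.
The even/odd transcendental equations gain one root per π/2 in z₀, giving N = 1 + ⌊2z₀/π⌋ = 1 + ⌊9.929⌋ = 10.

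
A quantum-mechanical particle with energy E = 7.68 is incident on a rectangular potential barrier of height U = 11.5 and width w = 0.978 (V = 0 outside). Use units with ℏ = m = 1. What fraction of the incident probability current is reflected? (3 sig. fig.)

R = 0.984

Since E < U the interior solution is evanescent with decay constant κ = √(2m(U − E))/ℏ = 2.764.
κw = 2.703, sinh(κw) = 7.431.
Matching ψ, ψ′ at both faces gives T = [1 + U² sinh²(κw) / (4E(U − E))]⁻¹ = 1/63.22 = 0.0158.
R = 1 − T = 0.984.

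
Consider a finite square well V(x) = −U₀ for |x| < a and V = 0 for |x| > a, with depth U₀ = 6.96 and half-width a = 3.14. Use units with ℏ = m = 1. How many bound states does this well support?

N = 8

The dimensionless depth is z₀ = a√(2mU₀)/ℏ = 3.14 × √(13.92) = 11.72.
A new bound state (alternating even/odd) appears each time z₀ passes a multiple of π/2, so N = ⌊2z₀/π⌋ + 1 = ⌊7.458⌋ + 1 = 8.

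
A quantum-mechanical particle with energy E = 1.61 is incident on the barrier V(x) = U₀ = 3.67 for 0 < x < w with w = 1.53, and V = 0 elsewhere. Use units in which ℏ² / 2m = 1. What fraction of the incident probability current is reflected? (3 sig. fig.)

R = 0.952

Since E < U₀ the interior solution is evanescent with decay constant κ = √(2m(U₀ − E))/ℏ = 1.435.
κw = 2.196, sinh(κw) = 4.439.
Matching ψ, ψ′ at both faces gives T = [1 + U₀² sinh²(κw) / (4E(U₀ − E))]⁻¹ = 1/21.00 = 0.0476.
R = 1 − T = 0.952.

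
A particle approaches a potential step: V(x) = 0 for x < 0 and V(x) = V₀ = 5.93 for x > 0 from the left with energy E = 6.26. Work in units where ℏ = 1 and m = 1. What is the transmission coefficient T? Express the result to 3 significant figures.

The wavenumbers are k₁ = √(2mE)/ℏ = 3.538 on the left and k₂ = √(2m(E − V₀))/ℏ = 0.8124 on the right.
Matching ψ and ψ′ at x = 0 gives r = (k₁ − k₂)/(k₁ + k₂), so R = r² = 0.3926 and T = 1 − R = 0.6074.

T = 0.607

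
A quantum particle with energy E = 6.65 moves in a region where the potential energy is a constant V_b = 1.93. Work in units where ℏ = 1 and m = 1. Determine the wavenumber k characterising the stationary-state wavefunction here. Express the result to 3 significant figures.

With E > V_b the solution is oscillatory, ψ ∝ e^{±ikx} with k = √(2m(E − V_b))/ℏ.
k = √(2 × 1 × 4.72) = 3.072.

k = 3.07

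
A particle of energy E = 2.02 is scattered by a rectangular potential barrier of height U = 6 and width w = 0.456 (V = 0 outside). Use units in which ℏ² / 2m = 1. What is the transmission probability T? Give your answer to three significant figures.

E < U: inside the barrier ψ ∝ e^{±κx} with κ = √(2m(U − E))/ℏ = 1.995.
κw = 0.9097, sinh(κw) = 1.040.
Matching ψ, ψ′ at both faces gives T = [1 + U² sinh²(κw) / (4E(U − E))]⁻¹ = 1/2.212 = 0.452.

T = 0.452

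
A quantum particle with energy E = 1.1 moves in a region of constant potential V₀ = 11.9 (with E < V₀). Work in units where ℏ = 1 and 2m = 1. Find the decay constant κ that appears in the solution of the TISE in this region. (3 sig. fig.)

Since E < V₀ the TISE in this region is ψ'' = κ²ψ with κ = √(2m(V₀ − E))/ℏ.
κ = √(2 × 0.5 × 10.8) = 3.286.

κ = 3.29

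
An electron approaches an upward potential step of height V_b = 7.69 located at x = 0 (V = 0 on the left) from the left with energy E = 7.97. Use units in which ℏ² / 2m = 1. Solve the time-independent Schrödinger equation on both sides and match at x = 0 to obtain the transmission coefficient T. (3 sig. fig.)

T = 0.532

On each side the TISE gives plane waves with k = √(2m(E − V))/ℏ: k₁ = √(2·½·7.97) = 2.823, k₂ = √(2·½·0.28) = 0.5292.
Continuity of ψ and ψ′ at the step yields the reflection amplitude r = (k₁ − k₂)/(k₁ + k₂) = 0.6843; thus R = |r|² = 0.4683, T = 0.5317.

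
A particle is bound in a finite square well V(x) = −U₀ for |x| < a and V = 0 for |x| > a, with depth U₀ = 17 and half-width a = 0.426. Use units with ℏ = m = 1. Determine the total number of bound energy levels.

Define the well-strength parameter z₀ = (a/ℏ)√(2mU₀) = 0.426 × √(2·1·17) = 2.484.
The even/odd transcendental equations gain one root per π/2 in z₀, giving N = 1 + ⌊2z₀/π⌋ = 1 + ⌊1.581⌋ = 2.

N = 2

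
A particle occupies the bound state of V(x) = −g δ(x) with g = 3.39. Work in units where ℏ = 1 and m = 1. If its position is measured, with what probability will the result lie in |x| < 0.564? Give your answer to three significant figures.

The normalised bound state is ψ = √κ e^{−κ|x|} with κ = mg/ℏ² = 3.390.
P(|x| < d) = ∫_{−d}^{d} κ e^{−2κ|x|} dx = 1 − e^{−2κd} = 1 − e^{−3.824} = 0.9782.

P = 0.978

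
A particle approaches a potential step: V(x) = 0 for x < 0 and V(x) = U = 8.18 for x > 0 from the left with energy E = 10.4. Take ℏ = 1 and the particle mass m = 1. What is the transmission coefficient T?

T = 0.865

On each side the TISE gives plane waves with k = √(2m(E − V))/ℏ: k₁ = √(2·1·10.4) = 4.561, k₂ = √(2·1·2.22) = 2.107.
Matching ψ and ψ′ at x = 0 gives r = (k₁ − k₂)/(k₁ + k₂), so R = r² = 0.1354 and T = 1 − R = 0.8646.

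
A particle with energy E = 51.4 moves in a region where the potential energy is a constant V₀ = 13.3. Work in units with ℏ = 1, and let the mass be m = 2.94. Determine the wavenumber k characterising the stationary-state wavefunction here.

With E > V₀ the solution is oscillatory, ψ ∝ e^{±ikx} with k = √(2m(E − V₀))/ℏ.
k = √(2 × 2.94 × 38.1) = 14.97.

k = 15.0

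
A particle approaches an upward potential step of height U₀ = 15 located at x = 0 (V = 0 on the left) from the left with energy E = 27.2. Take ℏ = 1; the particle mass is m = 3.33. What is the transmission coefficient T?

The wavenumbers are k₁ = √(2mE)/ℏ = 13.46 on the left and k₂ = √(2m(E − U₀))/ℏ = 9.014 on the right.
Matching ψ and ψ′ at x = 0 gives r = (k₁ − k₂)/(k₁ + k₂), so R = r² = 0.03913 and T = 1 − R = 0.9609.

T = 0.961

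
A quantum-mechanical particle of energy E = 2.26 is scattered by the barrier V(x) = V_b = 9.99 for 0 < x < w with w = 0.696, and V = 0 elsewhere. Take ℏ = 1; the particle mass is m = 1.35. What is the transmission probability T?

T = 0.00484

Since E < V_b the interior solution is evanescent with decay constant κ = √(2m(V_b − E))/ℏ = 4.568.
κw = 3.180, sinh(κw) = 12.00.
Matching ψ, ψ′ at both faces gives T = [1 + V_b² sinh²(κw) / (4E(V_b − E))]⁻¹ = 1/206.6 = 0.00484.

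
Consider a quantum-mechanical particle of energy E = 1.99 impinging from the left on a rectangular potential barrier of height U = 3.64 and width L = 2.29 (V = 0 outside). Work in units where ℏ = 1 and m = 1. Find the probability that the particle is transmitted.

Since E < U the interior solution is evanescent with decay constant κ = √(2m(U − E))/ℏ = 1.817.
κL = 4.160, sinh(κL) = 32.03.
The exact tunnelling result is T⁻¹ = 1 + U² sinh²(κL) / [4E(U − E)] = 1036, so T = 0.000965.

T = 0.000965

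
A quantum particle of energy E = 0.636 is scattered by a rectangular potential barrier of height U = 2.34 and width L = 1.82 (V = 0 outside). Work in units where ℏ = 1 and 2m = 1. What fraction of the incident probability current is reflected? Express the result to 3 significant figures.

E < U: inside the barrier ψ ∝ e^{±κx} with κ = √(2m(U − E))/ℏ = 1.305.
κL = 2.376, sinh(κL) = 5.333.
Matching ψ, ψ′ at both faces gives T = [1 + U² sinh²(κL) / (4E(U − E))]⁻¹ = 1/36.93 = 0.0271.
R = 1 − T = 0.973.

R = 0.973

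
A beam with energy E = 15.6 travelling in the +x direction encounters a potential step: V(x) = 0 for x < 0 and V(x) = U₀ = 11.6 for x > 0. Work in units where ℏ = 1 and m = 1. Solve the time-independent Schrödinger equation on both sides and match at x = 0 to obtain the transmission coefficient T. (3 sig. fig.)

On each side the TISE gives plane waves with k = √(2m(E − V))/ℏ: k₁ = √(2·1·15.6) = 5.586, k₂ = √(2·1·4) = 2.828.
Matching ψ and ψ′ at x = 0 gives r = (k₁ − k₂)/(k₁ + k₂), so R = r² = 0.1074 and T = 1 − R = 0.8926.

T = 0.893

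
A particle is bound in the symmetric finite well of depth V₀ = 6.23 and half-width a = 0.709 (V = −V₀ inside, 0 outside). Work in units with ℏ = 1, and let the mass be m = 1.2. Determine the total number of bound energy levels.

N = 2

The dimensionless depth is z₀ = a√(2mV₀)/ℏ = 0.709 × √(14.95) = 2.742.
The even/odd transcendental equations gain one root per π/2 in z₀, giving N = 1 + ⌊2z₀/π⌋ = 1 + ⌊1.745⌋ = 2.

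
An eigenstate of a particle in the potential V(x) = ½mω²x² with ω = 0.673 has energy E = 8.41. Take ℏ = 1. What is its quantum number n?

n = 12

Invert E_n = (n + ½)ℏω: n = E/ℏω − ½ = 11.996, so n = 12.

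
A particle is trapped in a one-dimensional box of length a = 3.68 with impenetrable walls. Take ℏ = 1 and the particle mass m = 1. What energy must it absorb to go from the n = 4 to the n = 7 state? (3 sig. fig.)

ΔE = 12.0

E_n = n²π²ℏ²/(2ma²), so ΔE = (7² − 4²) π²ℏ²/(2ma²).
ΔE = 33 × π² / (2 × 1 × 3.68²) = 12.03.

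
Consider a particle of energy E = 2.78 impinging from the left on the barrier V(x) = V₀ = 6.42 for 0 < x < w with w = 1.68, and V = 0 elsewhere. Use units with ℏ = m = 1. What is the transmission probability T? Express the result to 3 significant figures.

Since E < V₀ the interior solution is evanescent with decay constant κ = √(2m(V₀ − E))/ℏ = 2.698.
κw = 4.533, sinh(κw) = 46.51.
The exact tunnelling result is T⁻¹ = 1 + V₀² sinh²(κw) / [4E(V₀ − E)] = 2204, so T = 0.000454.

T = 0.000454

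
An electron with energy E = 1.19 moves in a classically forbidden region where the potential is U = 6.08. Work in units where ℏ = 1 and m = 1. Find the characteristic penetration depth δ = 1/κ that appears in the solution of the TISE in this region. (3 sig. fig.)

δ = 0.320

Since E < U the TISE in this region is ψ'' = κ²ψ with κ = √(2m(U − E))/ℏ.
κ = √(2 × 1 × 4.89) = 3.127. The penetration depth is δ = 1/κ = 0.320.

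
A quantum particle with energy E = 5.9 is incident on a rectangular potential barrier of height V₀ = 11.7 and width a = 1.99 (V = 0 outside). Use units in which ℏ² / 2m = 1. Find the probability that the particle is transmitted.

Since E < V₀ the interior solution is evanescent with decay constant κ = √(2m(V₀ − E))/ℏ = 2.408.
κa = 4.793, sinh(κa) = 60.30.
The exact tunnelling result is T⁻¹ = 1 + V₀² sinh²(κa) / [4E(V₀ − E)] = 3637, so T = 0.000275.

T = 0.000275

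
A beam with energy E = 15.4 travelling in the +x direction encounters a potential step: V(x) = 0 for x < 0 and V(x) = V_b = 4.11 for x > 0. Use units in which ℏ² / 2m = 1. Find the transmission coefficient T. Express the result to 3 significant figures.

T = 0.994

The wavenumbers are k₁ = √(2mE)/ℏ = 3.924 on the left and k₂ = √(2m(E − V_b))/ℏ = 3.360 on the right.
Matching ψ and ψ′ at x = 0 gives r = (k₁ − k₂)/(k₁ + k₂), so R = r² = 0.006000 and T = 1 − R = 0.9940.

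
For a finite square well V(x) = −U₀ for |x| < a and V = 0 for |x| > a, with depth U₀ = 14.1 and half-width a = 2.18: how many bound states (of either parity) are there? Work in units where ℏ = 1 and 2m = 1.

N = 6

The dimensionless depth is z₀ = a√(2mU₀)/ℏ = 2.18 × √(14.10) = 8.186.
The even/odd transcendental equations gain one root per π/2 in z₀, giving N = 1 + ⌊2z₀/π⌋ = 1 + ⌊5.211⌋ = 6.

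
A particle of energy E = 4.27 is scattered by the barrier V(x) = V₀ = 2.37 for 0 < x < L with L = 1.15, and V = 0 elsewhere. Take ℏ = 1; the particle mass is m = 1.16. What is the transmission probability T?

Above the barrier the interior wavenumber is k₂ = √(2m(E − V₀))/ℏ = 2.100, giving phase k₂L = 2.414.
Matching at both interfaces gives T⁻¹ = 1 + V₀² sin²(k₂L) / [4E(E − V₀)] = 1.076, hence T = 0.929.

T = 0.929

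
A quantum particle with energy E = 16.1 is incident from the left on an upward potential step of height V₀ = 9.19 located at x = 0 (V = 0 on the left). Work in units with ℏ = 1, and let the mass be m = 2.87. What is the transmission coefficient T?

T = 0.957

The wavenumbers are k₁ = √(2mE)/ℏ = 9.613 on the left and k₂ = √(2m(E − V₀))/ℏ = 6.298 on the right.
Continuity of ψ and ψ′ at the step yields the reflection amplitude r = (k₁ − k₂)/(k₁ + k₂) = 0.2084; thus R = |r|² = 0.04342, T = 0.9566.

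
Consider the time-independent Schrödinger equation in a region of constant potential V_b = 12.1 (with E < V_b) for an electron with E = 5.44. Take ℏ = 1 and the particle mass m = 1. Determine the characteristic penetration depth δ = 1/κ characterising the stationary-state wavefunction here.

δ = 0.274

Since E < V_b the TISE in this region is ψ'' = κ²ψ with κ = √(2m(V_b − E))/ℏ.
κ = √(2 × 1 × 6.66) = 3.650. The penetration depth is δ = 1/κ = 0.274.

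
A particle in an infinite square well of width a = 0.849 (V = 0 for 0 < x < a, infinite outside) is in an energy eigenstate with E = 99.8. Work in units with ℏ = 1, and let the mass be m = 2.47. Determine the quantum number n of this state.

n = 6

For an infinite well E_n = n²π²ℏ²/(2ma²), so n = (a/πℏ)√(2mE).
n = (0.849/π) × √(2 × 2.47 × 99.8) = 6.000 → n = 6.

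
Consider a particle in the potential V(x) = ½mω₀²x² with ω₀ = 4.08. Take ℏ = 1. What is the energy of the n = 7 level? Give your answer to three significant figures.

The oscillator eigenvalues are E_n = ℏω₀(n + ½), so E_7 = 4.08 × 7.5 = 30.60.

E = 30.6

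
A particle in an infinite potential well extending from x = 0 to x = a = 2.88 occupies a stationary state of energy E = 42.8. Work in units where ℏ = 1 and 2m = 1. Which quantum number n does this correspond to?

From E_n = n²π²ℏ²/(2ma²) invert to n = √(2ma²E)/(πℏ).
n = (2.88/π) × √(2 × 0.5 × 42.8) = 5.997 → n = 6.

n = 6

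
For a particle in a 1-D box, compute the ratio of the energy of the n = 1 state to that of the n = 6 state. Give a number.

E_n = n²π²ℏ²/(2mL²) so the ratio is n₂²/n₁² = 1/36 = 0.0277778.

0.0277778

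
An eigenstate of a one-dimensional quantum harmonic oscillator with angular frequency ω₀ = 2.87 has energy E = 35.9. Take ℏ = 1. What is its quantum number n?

Invert E_n = (n + ½)ℏω₀: n = E/ℏω₀ − ½ = 12.009, so n = 12.

n = 12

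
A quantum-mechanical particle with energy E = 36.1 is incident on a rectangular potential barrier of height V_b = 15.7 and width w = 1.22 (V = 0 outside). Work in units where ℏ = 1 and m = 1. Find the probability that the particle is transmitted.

T = 0.923

E > V_b: inside the barrier k₂ = √(2m(E − V_b))/ℏ = 6.387, k₂w = 7.793.
Matching at both interfaces gives T⁻¹ = 1 + V_b² sin²(k₂w) / [4E(E − V_b)] = 1.083, hence T = 0.923.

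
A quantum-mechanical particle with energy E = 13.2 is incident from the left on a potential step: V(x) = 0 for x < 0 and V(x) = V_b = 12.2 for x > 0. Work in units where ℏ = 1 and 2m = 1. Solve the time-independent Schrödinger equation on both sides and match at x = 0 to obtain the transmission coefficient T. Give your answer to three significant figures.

The wavenumbers are k₁ = √(2mE)/ℏ = 3.633 on the left and k₂ = √(2m(E − V_b))/ℏ = 1.000 on the right.
Continuity of ψ and ψ′ at the step yields the reflection amplitude r = (k₁ − k₂)/(k₁ + k₂) = 0.5683; thus R = |r|² = 0.3230, T = 0.6770.

T = 0.677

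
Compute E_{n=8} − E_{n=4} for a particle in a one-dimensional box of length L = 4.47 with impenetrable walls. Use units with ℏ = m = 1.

E_n = n²π²ℏ²/(2mL²), so ΔE = (8² − 4²) π²ℏ²/(2mL²).
ΔE = 48 × π² / (2 × 1 × 4.47²) = 11.85.

ΔE = 11.9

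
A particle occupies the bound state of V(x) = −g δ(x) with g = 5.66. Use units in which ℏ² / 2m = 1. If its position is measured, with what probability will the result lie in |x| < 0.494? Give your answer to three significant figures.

The normalised bound state is ψ = √κ e^{−κ|x|} with κ = mg/ℏ² = 2.830.
P(|x| < d) = ∫_{−d}^{d} κ e^{−2κ|x|} dx = 1 − e^{−2κd} = 1 − e^{−2.796} = 0.9389.

P = 0.939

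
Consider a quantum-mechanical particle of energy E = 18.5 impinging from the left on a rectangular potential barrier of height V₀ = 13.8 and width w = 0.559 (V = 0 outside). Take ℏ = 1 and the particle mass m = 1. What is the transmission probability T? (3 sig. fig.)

Above the barrier the interior wavenumber is k₂ = √(2m(E − V₀))/ℏ = 3.066, giving phase k₂w = 1.714.
T = [1 + V₀² sin²(k₂w) / (4E(E − V₀))]⁻¹ = 1/1.536 = 0.651.

T = 0.651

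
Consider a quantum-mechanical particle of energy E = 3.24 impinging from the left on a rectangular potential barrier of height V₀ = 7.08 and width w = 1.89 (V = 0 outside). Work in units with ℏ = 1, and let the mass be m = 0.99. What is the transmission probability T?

Since E < V₀ the interior solution is evanescent with decay constant κ = √(2m(V₀ − E))/ℏ = 2.757.
κw = 5.211, sinh(κw) = 91.68.
Matching ψ, ψ′ at both faces gives T = [1 + V₀² sinh²(κw) / (4E(V₀ − E))]⁻¹ = 1/8467 = 0.000118.

T = 0.000118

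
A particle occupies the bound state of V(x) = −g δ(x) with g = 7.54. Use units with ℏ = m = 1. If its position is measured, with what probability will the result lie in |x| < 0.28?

The normalised bound state is ψ = √κ e^{−κ|x|} with κ = mg/ℏ² = 7.540.
P(|x| < d) = ∫_{−d}^{d} κ e^{−2κ|x|} dx = 1 − e^{−2κd} = 1 − e^{−4.222} = 0.9853.

P = 0.985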